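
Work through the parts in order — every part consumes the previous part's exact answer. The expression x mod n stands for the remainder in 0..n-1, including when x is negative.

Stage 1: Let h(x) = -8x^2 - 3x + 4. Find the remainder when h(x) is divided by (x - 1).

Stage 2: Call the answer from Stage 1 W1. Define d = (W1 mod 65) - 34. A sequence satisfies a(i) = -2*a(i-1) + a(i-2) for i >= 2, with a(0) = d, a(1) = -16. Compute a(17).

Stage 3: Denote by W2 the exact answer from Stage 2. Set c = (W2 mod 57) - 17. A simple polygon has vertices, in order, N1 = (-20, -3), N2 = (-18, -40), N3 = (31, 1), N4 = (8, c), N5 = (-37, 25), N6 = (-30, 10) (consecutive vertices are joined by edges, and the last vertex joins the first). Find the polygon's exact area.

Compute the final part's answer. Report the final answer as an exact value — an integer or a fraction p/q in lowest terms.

Stage 1: remainder = value at the root: -8*(1)^2 - 3*(1)^1 + 4 = (-8) + (-3) + (4) = -7; answer -7
Stage 2: W1 = -7; d = 24; a(2) = -2*(-16) + 1*(24) = 56; iterating: a(2)=56, a(3)=-128, a(4)=312, a(5)=-752, a(6)=1816, a(7)=-4384, a(8)=10584, a(9)=-25552, a(10)=61688, a(11)=-148928, a(12)=359544, a(13)=-868016, a(14)=2095576, a(15)=-5059168, a(16)=12213912, a(17)=-29486992; answer -29486992
Stage 3: W2 = -29486992; c = 3; cross terms: (-20*-40 - -18*-3)=746, (-18*1 - 31*-40)=1222, (31*3 - 8*1)=85, (8*25 - -37*3)=311, (-37*10 - -30*25)=380, (-30*-3 - -20*10)=290; twice the area = |3034| = 3034; area = 1517; answer 1517

1517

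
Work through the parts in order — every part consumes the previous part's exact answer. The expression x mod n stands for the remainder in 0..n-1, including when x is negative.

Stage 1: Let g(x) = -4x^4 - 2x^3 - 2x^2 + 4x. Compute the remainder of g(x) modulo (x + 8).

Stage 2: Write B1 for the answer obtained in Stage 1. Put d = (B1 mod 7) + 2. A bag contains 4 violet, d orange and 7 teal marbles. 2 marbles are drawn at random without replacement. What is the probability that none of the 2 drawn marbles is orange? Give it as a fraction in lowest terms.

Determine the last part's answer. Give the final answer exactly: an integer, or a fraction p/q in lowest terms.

55/171

Stage 1: remainder = value at the root: -4*(-8)^4 - 2*(-8)^3 - 2*(-8)^2 + 4*(-8)^1 = (-16384) + (1024) + (-128) + (-32) = -15520; answer -15520
Stage 2: B1 = -15520; d = 8; total draws C(19,2) = 171; favorable C(11,2) = 55; P = 55/171; answer 55/171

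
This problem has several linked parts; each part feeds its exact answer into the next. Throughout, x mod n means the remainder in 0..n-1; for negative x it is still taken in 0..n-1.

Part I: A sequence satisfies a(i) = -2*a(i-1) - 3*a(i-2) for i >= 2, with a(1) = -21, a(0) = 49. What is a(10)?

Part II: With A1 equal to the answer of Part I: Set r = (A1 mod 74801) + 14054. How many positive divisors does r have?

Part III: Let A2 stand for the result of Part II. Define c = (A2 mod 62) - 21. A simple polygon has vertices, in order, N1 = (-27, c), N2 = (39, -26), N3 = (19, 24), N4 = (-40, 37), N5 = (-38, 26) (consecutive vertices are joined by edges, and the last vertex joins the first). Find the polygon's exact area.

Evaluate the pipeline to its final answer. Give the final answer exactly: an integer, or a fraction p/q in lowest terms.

Part I: a(2) = -2*(-21) - 3*(49) = -105; iterating: a(2)=-105, a(3)=273, a(4)=-231, a(5)=-357, a(6)=1407, a(7)=-1743, a(8)=-735, a(9)=6699, a(10)=-11193; answer -11193
Part II: A1 = -11193; r = 77662; 77662 = 2 * 13 * 29 * 103; number of divisors = (1+1) * (1+1) * (1+1) * (1+1) = 16; answer 16
Part III: A2 = 16; c = -5; cross terms: (-27*-26 - 39*-5)=897, (39*24 - 19*-26)=1430, (19*37 - -40*24)=1663, (-40*26 - -38*37)=366, (-38*-5 - -27*26)=892; twice the area = |5248| = 5248; area = 2624; answer 2624

2624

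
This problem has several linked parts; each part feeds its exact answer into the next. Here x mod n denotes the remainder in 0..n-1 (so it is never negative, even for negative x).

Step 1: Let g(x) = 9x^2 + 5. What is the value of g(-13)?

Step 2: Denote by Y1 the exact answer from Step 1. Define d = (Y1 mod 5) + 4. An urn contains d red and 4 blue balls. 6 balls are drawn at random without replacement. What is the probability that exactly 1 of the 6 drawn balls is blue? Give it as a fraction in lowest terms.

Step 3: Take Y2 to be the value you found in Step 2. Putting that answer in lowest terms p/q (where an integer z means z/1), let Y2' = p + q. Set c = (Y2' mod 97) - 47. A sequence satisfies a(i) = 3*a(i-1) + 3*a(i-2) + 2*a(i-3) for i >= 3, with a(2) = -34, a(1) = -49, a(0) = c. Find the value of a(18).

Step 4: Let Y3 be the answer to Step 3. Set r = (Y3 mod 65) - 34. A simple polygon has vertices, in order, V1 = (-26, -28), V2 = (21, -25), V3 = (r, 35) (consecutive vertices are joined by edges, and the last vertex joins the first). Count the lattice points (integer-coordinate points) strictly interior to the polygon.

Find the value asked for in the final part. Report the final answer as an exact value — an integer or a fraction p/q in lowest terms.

1485

Step 1: 9*(-13)^2 + 5 = (1521) + (5) = 1526; answer 1526
Step 2: Y1 = 1526; d = 5; total draws C(9,6) = 84; favorable C(4,1)*C(5,5) = 4; P = 1/21; answer 1/21
Step 3: Y2 = 1/21; threaded value p + q = 22; c = -25; a(3) = 3*(-34) + 3*(-49) + 2*(-25) = -299; iterating: a(3)=-299, a(4)=-1097, a(5)=-4256, a(6)=-16657, a(7)=-64933, a(8)=-253282, a(9)=-987959, a(10)=-3853589, a(11)=-15031208, a(12)=-58630309, a(13)=-228691729, a(14)=-892028530, a(15)=-3479421395, a(16)=-13571733233, a(17)=-52937520944, a(18)=-206486605321; answer -206486605321
Step 4: Y3 = -206486605321; r = -30; cross terms: (-26*-25 - 21*-28)=1238, (21*35 - -30*-25)=-15, (-30*-28 - -26*35)=1750; twice the area = |2973| = 2973; area = 2973/2; boundary points = 1 + 3 + 1 = 5; strictly interior points = area - boundary/2 + 1 = 1485; answer 1485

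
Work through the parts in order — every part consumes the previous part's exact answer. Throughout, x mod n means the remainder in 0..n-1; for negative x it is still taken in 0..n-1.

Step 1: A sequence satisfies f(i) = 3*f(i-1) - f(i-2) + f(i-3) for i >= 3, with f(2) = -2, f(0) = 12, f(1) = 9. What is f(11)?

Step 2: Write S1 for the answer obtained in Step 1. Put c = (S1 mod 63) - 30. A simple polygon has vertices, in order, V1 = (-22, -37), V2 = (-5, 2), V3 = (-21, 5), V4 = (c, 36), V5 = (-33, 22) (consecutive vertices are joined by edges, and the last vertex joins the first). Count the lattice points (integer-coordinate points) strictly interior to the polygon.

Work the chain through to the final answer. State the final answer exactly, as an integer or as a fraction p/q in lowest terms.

986

Step 1: f(3) = 3*(-2) - 1*(9) + 1*(12) = -3; iterating: f(3)=-3, f(4)=2, f(5)=7, f(6)=16, f(7)=43, f(8)=120, f(9)=333, f(10)=922, f(11)=2553; answer 2553
Step 2: S1 = 2553; c = 3; cross terms: (-22*2 - -5*-37)=-229, (-5*5 - -21*2)=17, (-21*36 - 3*5)=-771, (3*22 - -33*36)=1254, (-33*-37 - -22*22)=1705; twice the area = |1976| = 1976; area = 988; boundary points = 1 + 1 + 1 + 2 + 1 = 6; strictly interior points = area - boundary/2 + 1 = 986; answer 986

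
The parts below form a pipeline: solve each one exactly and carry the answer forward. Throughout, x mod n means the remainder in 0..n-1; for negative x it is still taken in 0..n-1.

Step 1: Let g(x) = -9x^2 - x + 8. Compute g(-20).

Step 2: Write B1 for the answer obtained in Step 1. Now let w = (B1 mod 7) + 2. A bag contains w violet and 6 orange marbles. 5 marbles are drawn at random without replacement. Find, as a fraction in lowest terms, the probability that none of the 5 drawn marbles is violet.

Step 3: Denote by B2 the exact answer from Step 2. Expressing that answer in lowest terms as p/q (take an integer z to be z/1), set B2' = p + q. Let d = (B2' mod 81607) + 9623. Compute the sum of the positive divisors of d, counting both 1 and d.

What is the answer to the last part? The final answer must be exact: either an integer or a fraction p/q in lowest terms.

Step 1: -9*(-20)^2 - 1*(-20)^1 + 8 = (-3600) + (20) + (8) = -3572; answer -3572
Step 2: B1 = -3572; w = 7; total draws C(13,5) = 1287; favorable C(6,5) = 6; P = 2/429; answer 2/429
Step 3: B2 = 2/429; threaded value p + q = 431; d = 10054; 10054 = 2 * 11 * 457; sigma = (1 + 2) * (1 + 11) * (1 + 457) = 3 * 12 * 458 = 16488; answer 16488

16488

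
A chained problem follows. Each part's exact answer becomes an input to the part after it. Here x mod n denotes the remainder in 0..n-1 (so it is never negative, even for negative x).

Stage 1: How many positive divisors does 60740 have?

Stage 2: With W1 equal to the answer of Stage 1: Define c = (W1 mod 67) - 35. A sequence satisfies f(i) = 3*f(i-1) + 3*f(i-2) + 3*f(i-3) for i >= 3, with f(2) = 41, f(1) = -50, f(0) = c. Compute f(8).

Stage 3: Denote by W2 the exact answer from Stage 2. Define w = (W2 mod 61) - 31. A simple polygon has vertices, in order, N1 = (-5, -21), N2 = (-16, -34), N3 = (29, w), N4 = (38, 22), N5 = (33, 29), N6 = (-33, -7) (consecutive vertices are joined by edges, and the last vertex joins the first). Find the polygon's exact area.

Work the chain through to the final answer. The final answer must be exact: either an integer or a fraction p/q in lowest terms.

1582

Stage 1: 60740 = 2^2 * 5 * 3037; number of divisors = (2+1) * (1+1) * (1+1) = 12; answer 12
Stage 2: W1 = 12; c = -23; f(3) = 3*(41) + 3*(-50) + 3*(-23) = -96; iterating: f(3)=-96, f(4)=-315, f(5)=-1110, f(6)=-4563, f(7)=-17964, f(8)=-70911; answer -70911
Stage 3: W2 = -70911; w = 1; cross terms: (-5*-34 - -16*-21)=-166, (-16*1 - 29*-34)=970, (29*22 - 38*1)=600, (38*29 - 33*22)=376, (33*-7 - -33*29)=726, (-33*-21 - -5*-7)=658; twice the area = |3164| = 3164; area = 1582; answer 1582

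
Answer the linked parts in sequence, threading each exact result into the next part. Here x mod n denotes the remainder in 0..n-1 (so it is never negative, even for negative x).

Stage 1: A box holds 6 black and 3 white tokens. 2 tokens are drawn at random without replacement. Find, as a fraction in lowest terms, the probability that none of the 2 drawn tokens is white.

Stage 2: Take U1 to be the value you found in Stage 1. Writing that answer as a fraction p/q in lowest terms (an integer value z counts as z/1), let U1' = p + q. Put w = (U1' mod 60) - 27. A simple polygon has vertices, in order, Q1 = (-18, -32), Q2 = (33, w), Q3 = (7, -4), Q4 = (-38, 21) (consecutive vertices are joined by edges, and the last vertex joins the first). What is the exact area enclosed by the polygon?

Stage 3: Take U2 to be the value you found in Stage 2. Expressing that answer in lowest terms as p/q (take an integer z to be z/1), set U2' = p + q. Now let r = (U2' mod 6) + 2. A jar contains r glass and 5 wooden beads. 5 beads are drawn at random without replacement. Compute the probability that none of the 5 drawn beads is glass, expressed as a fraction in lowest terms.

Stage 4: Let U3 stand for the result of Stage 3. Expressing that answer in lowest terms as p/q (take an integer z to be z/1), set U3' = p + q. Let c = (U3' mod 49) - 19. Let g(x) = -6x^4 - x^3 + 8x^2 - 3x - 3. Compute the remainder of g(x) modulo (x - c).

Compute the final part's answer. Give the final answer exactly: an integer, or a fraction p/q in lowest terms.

Stage 1: total draws C(9,2) = 36; favorable C(6,2) = 15; P = 5/12; answer 5/12
Stage 2: U1 = 5/12; threaded value p + q = 17; w = -10; cross terms: (-18*-10 - 33*-32)=1236, (33*-4 - 7*-10)=-62, (7*21 - -38*-4)=-5, (-38*-32 - -18*21)=1594; twice the area = |2763| = 2763; area = 2763/2; answer 2763/2
Stage 3: U2 = 2763/2; threaded value p + q = 2765; r = 7; total draws C(12,5) = 792; favorable C(5,5) = 1; P = 1/792; answer 1/792
Stage 4: U3 = 1/792; threaded value p + q = 793; c = -10; remainder = value at the root: -6*(-10)^4 - 1*(-10)^3 + 8*(-10)^2 - 3*(-10)^1 - 3 = (-60000) + (1000) + (800) + (30) + (-3) = -58173; answer -58173

-58173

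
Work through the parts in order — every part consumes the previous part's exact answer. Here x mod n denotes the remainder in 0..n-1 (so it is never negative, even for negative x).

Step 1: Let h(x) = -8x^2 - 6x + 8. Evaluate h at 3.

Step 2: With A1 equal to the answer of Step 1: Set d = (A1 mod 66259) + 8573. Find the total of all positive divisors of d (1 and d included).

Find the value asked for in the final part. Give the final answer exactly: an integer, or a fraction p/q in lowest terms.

157248

Step 1: -8*(3)^2 - 6*(3)^1 + 8 = (-72) + (-18) + (8) = -82; answer -82
Step 2: A1 = -82; d = 74750; 74750 = 2 * 5^3 * 13 * 23; sigma = (1 + 2) * (1 + 5 + 25 + 125) * (1 + 13) * (1 + 23) = 3 * 156 * 14 * 24 = 157248; answer 157248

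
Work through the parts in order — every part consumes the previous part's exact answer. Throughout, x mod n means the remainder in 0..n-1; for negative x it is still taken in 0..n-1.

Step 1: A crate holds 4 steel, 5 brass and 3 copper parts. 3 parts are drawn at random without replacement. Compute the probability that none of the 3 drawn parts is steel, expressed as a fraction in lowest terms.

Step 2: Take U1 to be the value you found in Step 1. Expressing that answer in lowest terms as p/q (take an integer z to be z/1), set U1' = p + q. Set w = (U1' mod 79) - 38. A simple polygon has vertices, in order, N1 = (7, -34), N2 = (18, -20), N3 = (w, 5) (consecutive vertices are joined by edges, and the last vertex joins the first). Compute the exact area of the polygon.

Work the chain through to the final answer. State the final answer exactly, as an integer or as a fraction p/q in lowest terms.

93/2

Step 1: total draws C(12,3) = 220; favorable C(8,3) = 56; P = 14/55; answer 14/55
Step 2: U1 = 14/55; threaded value p + q = 69; w = 31; cross terms: (7*-20 - 18*-34)=472, (18*5 - 31*-20)=710, (31*-34 - 7*5)=-1089; twice the area = |93| = 93; area = 93/2; answer 93/2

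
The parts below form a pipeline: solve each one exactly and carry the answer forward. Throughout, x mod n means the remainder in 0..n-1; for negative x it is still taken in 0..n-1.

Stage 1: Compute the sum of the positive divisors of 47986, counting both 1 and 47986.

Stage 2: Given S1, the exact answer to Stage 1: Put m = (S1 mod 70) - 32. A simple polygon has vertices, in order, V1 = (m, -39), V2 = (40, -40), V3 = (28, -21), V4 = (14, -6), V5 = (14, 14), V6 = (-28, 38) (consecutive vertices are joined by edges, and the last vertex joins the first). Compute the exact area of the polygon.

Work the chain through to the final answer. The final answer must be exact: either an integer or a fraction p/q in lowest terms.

2521

Stage 1: 47986 = 2 * 23993; sigma = (1 + 2) * (1 + 23993) = 3 * 23994 = 71982; answer 71982
Stage 2: S1 = 71982; m = -10; cross terms: (-10*-40 - 40*-39)=1960, (40*-21 - 28*-40)=280, (28*-6 - 14*-21)=126, (14*14 - 14*-6)=280, (14*38 - -28*14)=924, (-28*-39 - -10*38)=1472; twice the area = |5042| = 5042; area = 2521; answer 2521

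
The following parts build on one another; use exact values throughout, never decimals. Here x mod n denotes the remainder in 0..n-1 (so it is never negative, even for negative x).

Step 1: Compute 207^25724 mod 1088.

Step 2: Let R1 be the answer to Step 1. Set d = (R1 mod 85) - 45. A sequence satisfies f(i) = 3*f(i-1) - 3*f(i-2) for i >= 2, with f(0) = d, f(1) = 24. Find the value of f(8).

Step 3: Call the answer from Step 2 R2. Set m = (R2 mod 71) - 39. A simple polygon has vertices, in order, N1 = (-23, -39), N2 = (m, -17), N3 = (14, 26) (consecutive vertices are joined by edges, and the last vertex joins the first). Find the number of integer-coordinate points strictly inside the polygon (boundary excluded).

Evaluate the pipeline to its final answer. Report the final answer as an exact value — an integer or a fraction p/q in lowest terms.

Step 1: squarings mod 1088: 207^1=207, 207^2=417, 207^4=897, 207^8=577, 207^16=1, 207^32=1, 207^64=1, 207^128=1, 207^256=1, 207^512=1, 207^1024=1, 207^2048=1, 207^4096=1, 207^8192=1, 207^16384=1; 207^25724 = 207^4 * 207^8 * 207^16 * 207^32 * 207^64 * 207^1024 * 207^8192 * 207^16384 = 769 (mod 1088); answer 769
Step 2: R1 = 769; d = -41; f(2) = 3*(24) - 3*(-41) = 195; iterating: f(2)=195, f(3)=513, f(4)=954, f(5)=1323, f(6)=1107, f(7)=-648, f(8)=-5265; answer -5265
Step 3: R2 = -5265; m = 21; cross terms: (-23*-17 - 21*-39)=1210, (21*26 - 14*-17)=784, (14*-39 - -23*26)=52; twice the area = |2046| = 2046; area = 1023; boundary points = 22 + 1 + 1 = 24; strictly interior points = area - boundary/2 + 1 = 1012; answer 1012

1012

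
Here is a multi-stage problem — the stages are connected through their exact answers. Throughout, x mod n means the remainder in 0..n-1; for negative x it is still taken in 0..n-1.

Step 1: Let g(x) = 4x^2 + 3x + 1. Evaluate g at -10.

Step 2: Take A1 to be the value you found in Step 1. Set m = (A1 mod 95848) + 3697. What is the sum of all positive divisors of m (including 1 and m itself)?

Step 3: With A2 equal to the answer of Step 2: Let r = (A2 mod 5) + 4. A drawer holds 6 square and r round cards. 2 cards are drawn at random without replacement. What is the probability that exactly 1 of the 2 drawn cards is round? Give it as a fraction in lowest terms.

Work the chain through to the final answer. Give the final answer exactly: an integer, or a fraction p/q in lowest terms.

Step 1: 4*(-10)^2 + 3*(-10)^1 + 1 = (400) + (-30) + (1) = 371; answer 371
Step 2: A1 = 371; m = 4068; 4068 = 2^2 * 3^2 * 113; sigma = (1 + 2 + 4) * (1 + 3 + 9) * (1 + 113) = 7 * 13 * 114 = 10374; answer 10374
Step 3: A2 = 10374; r = 8; total draws C(14,2) = 91; favorable C(8,1)*C(6,1) = 48; P = 48/91; answer 48/91

48/91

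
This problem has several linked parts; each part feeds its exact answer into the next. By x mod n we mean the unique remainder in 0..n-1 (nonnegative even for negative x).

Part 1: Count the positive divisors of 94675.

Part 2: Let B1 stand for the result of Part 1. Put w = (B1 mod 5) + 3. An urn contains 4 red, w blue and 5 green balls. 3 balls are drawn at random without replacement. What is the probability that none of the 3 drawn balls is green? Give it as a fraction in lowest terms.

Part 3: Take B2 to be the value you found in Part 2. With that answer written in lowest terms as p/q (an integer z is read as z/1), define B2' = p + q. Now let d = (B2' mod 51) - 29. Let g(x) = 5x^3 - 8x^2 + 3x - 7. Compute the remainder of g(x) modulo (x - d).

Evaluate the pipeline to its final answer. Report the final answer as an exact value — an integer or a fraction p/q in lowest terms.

Part 1: 94675 = 5^2 * 7 * 541; number of divisors = (2+1) * (1+1) * (1+1) = 12; answer 12
Part 2: B1 = 12; w = 5; total draws C(14,3) = 364; favorable C(9,3) = 84; P = 3/13; answer 3/13
Part 3: B2 = 3/13; threaded value p + q = 16; d = -13; remainder = value at the root: 5*(-13)^3 - 8*(-13)^2 + 3*(-13)^1 - 7 = (-10985) + (-1352) + (-39) + (-7) = -12383; answer -12383

-12383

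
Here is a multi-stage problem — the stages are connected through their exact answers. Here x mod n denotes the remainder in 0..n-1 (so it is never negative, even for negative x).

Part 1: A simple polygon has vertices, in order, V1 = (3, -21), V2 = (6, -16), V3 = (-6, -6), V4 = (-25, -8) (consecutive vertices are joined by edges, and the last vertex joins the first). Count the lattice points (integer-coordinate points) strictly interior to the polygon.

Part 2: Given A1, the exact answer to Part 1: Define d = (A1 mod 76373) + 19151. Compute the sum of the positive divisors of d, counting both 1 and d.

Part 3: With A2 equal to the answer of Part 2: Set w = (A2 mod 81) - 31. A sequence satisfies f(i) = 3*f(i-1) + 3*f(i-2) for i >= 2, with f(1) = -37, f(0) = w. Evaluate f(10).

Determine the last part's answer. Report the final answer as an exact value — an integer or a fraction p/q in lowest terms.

-8238429

Part 1: cross terms: (3*-16 - 6*-21)=78, (6*-6 - -6*-16)=-132, (-6*-8 - -25*-6)=-102, (-25*-21 - 3*-8)=549; twice the area = |393| = 393; area = 393/2; boundary points = 1 + 2 + 1 + 1 = 5; strictly interior points = area - boundary/2 + 1 = 195; answer 195
Part 2: A1 = 195; d = 19346; 19346 = 2 * 17 * 569; sigma = (1 + 2) * (1 + 17) * (1 + 569) = 3 * 18 * 570 = 30780; answer 30780
Part 3: A2 = 30780; w = -31; f(2) = 3*(-37) + 3*(-31) = -204; iterating: f(2)=-204, f(3)=-723, f(4)=-2781, f(5)=-10512, f(6)=-39879, f(7)=-151173, f(8)=-573156, f(9)=-2172987, f(10)=-8238429; answer -8238429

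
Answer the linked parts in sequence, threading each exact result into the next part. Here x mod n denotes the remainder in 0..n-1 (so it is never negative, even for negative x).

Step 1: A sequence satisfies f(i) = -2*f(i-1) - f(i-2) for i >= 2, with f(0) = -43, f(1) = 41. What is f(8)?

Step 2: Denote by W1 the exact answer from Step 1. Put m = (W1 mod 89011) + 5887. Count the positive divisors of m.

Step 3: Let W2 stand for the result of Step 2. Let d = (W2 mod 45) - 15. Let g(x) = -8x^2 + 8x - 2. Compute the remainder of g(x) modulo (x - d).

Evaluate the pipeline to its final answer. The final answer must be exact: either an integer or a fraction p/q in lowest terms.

-1058

Step 1: f(2) = -2*(41) - 1*(-43) = -39; iterating: f(2)=-39, f(3)=37, f(4)=-35, f(5)=33, f(6)=-31, f(7)=29, f(8)=-27; answer -27
Step 2: W1 = -27; m = 94871; 94871 = 7 * 13553; number of divisors = (1+1) * (1+1) = 4; answer 4
Step 3: W2 = 4; d = -11; remainder = value at the root: -8*(-11)^2 + 8*(-11)^1 - 2 = (-968) + (-88) + (-2) = -1058; answer -1058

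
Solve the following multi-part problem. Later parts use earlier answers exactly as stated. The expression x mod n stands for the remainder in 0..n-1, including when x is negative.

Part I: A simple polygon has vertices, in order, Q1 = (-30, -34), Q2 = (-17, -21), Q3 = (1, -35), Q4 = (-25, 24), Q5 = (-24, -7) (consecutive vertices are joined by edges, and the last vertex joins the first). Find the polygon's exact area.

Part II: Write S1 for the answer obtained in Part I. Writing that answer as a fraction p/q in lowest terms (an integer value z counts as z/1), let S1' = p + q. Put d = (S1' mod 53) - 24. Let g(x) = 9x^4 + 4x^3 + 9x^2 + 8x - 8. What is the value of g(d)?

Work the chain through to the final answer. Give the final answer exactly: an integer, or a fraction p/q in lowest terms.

1148542

Part I: cross terms: (-30*-21 - -17*-34)=52, (-17*-35 - 1*-21)=616, (1*24 - -25*-35)=-851, (-25*-7 - -24*24)=751, (-24*-34 - -30*-7)=606; twice the area = |1174| = 1174; area = 587; answer 587
Part II: S1 = 587; threaded value p + q = 588; d = -19; 9*(-19)^4 + 4*(-19)^3 + 9*(-19)^2 + 8*(-19)^1 - 8 = (1172889) + (-27436) + (3249) + (-152) + (-8) = 1148542; answer 1148542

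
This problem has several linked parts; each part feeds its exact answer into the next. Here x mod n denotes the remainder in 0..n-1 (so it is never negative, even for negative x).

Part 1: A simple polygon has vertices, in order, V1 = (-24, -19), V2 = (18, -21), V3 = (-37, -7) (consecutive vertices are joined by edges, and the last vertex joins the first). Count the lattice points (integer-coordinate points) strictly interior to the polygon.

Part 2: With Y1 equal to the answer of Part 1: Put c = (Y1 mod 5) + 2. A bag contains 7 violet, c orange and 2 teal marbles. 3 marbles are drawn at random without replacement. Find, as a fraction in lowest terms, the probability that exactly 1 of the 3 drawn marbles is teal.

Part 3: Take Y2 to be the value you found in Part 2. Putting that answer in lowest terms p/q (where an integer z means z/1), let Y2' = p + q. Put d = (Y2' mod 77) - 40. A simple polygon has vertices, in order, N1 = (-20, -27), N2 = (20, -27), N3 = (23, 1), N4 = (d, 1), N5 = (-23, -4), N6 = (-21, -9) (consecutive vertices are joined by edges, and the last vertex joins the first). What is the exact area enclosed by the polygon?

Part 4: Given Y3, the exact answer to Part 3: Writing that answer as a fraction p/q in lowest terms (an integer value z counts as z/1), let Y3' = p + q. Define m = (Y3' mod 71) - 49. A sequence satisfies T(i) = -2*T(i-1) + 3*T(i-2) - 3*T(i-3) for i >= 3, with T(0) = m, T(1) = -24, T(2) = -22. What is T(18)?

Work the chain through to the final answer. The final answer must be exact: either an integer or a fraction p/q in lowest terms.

1345760846

Part 1: cross terms: (-24*-21 - 18*-19)=846, (18*-7 - -37*-21)=-903, (-37*-19 - -24*-7)=535; twice the area = |478| = 478; area = 239; boundary points = 2 + 1 + 1 = 4; strictly interior points = area - boundary/2 + 1 = 238; answer 238
Part 2: Y1 = 238; c = 5; total draws C(14,3) = 364; favorable C(2,1)*C(12,2) = 132; P = 33/91; answer 33/91
Part 3: Y2 = 33/91; threaded value p + q = 124; d = 7; cross terms: (-20*-27 - 20*-27)=1080, (20*1 - 23*-27)=641, (23*1 - 7*1)=16, (7*-4 - -23*1)=-5, (-23*-9 - -21*-4)=123, (-21*-27 - -20*-9)=387; twice the area = |2242| = 2242; area = 1121; answer 1121
Part 4: Y3 = 1121; threaded value p + q = 1122; m = 8; T(3) = -2*(-22) + 3*(-24) - 3*(8) = -52; iterating: T(3)=-52, T(4)=110, T(5)=-310, T(6)=1106, T(7)=-3472, T(8)=11192, T(9)=-36118, T(10)=116228, T(11)=-374386, T(12)=1205810, T(13)=-3883462, T(14)=12507512, T(15)=-40282840, T(16)=129738602, T(17)=-417848260, T(18)=1345760846; answer 1345760846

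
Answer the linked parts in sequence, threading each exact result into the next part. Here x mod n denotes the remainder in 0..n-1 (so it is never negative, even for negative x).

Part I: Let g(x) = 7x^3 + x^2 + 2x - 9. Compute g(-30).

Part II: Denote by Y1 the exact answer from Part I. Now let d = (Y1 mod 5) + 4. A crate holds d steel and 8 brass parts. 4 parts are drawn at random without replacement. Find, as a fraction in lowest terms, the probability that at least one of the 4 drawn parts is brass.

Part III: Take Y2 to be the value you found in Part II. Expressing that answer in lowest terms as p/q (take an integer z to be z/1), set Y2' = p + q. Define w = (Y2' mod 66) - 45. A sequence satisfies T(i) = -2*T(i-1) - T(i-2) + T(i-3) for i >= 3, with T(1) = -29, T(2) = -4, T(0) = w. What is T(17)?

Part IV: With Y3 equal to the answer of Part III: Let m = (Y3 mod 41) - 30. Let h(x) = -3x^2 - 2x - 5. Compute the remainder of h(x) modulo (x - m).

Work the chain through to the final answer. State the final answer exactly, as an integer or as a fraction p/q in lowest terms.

Part I: 7*(-30)^3 + 1*(-30)^2 + 2*(-30)^1 - 9 = (-189000) + (900) + (-60) + (-9) = -188169; answer -188169
Part II: Y1 = -188169; d = 5; total draws C(13,4) = 715; complement C(5,4) = 5; favorable 715 - 5 = 710; P = 142/143; answer 142/143
Part III: Y2 = 142/143; threaded value p + q = 285; w = -24; T(3) = -2*(-4) - 1*(-29) + 1*(-24) = 13; iterating: T(3)=13, T(4)=-51, T(5)=85, T(6)=-106, T(7)=76, T(8)=39, T(9)=-260, T(10)=557, T(11)=-815, T(12)=813, T(13)=-254, T(14)=-1120, T(15)=3307, T(16)=-5748, T(17)=7069; answer 7069
Part IV: Y3 = 7069; m = -13; remainder = value at the root: -3*(-13)^2 - 2*(-13)^1 - 5 = (-507) + (26) + (-5) = -486; answer -486

-486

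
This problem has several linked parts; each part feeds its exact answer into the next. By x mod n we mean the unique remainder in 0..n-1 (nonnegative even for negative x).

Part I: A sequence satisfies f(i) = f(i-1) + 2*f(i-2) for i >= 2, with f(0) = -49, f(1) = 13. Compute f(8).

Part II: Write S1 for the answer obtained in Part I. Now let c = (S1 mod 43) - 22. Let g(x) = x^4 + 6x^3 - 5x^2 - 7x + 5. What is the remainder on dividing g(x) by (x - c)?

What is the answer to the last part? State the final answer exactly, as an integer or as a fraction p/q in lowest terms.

Part I: f(2) = 1*(13) + 2*(-49) = -85; iterating: f(2)=-85, f(3)=-59, f(4)=-229, f(5)=-347, f(6)=-805, f(7)=-1499, f(8)=-3109; answer -3109
Part II: S1 = -3109; c = 8; remainder = value at the root: 1*(8)^4 + 6*(8)^3 - 5*(8)^2 - 7*(8)^1 + 5 = (4096) + (3072) + (-320) + (-56) + (5) = 6797; answer 6797

6797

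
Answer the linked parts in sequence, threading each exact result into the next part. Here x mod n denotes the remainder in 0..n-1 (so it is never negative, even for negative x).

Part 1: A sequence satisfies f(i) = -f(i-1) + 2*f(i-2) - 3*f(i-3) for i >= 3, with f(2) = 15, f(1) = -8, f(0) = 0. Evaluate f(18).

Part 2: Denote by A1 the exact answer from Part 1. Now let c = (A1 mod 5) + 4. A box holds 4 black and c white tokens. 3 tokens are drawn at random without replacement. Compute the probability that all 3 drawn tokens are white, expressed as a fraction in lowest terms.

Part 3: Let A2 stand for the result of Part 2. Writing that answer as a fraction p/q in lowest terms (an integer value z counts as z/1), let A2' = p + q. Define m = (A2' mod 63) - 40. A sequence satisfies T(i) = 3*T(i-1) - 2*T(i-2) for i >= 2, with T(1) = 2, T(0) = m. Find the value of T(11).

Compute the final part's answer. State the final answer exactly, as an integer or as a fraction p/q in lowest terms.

55244

Part 1: f(3) = -1*(15) + 2*(-8) - 3*(0) = -31; iterating: f(3)=-31, f(4)=85, f(5)=-192, f(6)=455, f(7)=-1094, f(8)=2580, f(9)=-6133, f(10)=14575, f(11)=-34581, f(12)=82130, f(13)=-195017, f(14)=463020, f(15)=-1099444, f(16)=2610535, f(17)=-6198483, f(18)=14717885; answer 14717885
Part 2: A1 = 14717885; c = 4; total draws C(8,3) = 56; favorable C(4,3) = 4; P = 1/14; answer 1/14
Part 3: A2 = 1/14; threaded value p + q = 15; m = -25; T(2) = 3*(2) - 2*(-25) = 56; iterating: T(2)=56, T(3)=164, T(4)=380, T(5)=812, T(6)=1676, T(7)=3404, T(8)=6860, T(9)=13772, T(10)=27596, T(11)=55244; answer 55244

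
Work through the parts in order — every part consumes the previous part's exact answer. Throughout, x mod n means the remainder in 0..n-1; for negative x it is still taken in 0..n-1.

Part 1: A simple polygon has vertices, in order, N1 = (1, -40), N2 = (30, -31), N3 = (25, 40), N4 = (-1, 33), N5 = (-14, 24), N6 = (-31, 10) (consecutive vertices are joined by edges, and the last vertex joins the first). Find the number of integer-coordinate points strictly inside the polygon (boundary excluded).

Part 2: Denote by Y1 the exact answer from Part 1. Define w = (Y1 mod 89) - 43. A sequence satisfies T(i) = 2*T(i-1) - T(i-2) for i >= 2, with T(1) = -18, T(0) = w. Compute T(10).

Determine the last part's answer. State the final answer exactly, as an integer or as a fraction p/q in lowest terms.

0

Part 1: cross terms: (1*-31 - 30*-40)=1169, (30*40 - 25*-31)=1975, (25*33 - -1*40)=865, (-1*24 - -14*33)=438, (-14*10 - -31*24)=604, (-31*-40 - 1*10)=1230; twice the area = |6281| = 6281; area = 6281/2; boundary points = 1 + 1 + 1 + 1 + 1 + 2 = 7; strictly interior points = area - boundary/2 + 1 = 3138; answer 3138
Part 2: Y1 = 3138; w = -20; T(2) = 2*(-18) - 1*(-20) = -16; iterating: T(2)=-16, T(3)=-14, T(4)=-12, T(5)=-10, T(6)=-8, T(7)=-6, T(8)=-4, T(9)=-2, T(10)=0; answer 0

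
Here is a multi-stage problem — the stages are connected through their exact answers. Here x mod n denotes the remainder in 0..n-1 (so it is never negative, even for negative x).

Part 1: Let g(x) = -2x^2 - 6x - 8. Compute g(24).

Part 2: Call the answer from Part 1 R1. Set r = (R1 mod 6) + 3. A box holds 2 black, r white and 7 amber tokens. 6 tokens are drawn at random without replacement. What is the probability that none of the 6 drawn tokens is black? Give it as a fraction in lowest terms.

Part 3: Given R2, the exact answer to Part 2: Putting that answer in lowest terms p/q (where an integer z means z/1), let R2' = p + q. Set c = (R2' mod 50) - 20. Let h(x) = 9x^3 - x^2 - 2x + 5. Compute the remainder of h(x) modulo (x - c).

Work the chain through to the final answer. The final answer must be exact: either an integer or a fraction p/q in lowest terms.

Part 1: -2*(24)^2 - 6*(24)^1 - 8 = (-1152) + (-144) + (-8) = -1304; answer -1304
Part 2: R1 = -1304; r = 7; total draws C(16,6) = 8008; favorable C(14,6) = 3003; P = 3/8; answer 3/8
Part 3: R2 = 3/8; threaded value p + q = 11; c = -9; remainder = value at the root: 9*(-9)^3 - 1*(-9)^2 - 2*(-9)^1 + 5 = (-6561) + (-81) + (18) + (5) = -6619; answer -6619

-6619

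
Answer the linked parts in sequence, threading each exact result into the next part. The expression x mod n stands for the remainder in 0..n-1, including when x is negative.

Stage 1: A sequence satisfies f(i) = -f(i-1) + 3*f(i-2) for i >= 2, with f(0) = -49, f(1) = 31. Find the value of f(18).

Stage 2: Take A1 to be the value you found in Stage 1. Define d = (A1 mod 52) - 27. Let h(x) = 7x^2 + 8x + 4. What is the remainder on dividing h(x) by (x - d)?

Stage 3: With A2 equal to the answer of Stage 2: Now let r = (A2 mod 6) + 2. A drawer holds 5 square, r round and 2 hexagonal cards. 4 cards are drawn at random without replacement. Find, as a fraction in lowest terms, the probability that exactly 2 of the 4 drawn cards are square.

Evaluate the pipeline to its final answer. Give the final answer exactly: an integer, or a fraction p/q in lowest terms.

10/21

Stage 1: f(2) = -1*(31) + 3*(-49) = -178; iterating: f(2)=-178, f(3)=271, f(4)=-805, f(5)=1618, f(6)=-4033, f(7)=8887, f(8)=-20986, f(9)=47647, f(10)=-110605, f(11)=253546, f(12)=-585361, f(13)=1345999, f(14)=-3102082, f(15)=7140079, f(16)=-16446325, f(17)=37866562, f(18)=-87205537; answer -87205537
Stage 2: A1 = -87205537; d = -4; remainder = value at the root: 7*(-4)^2 + 8*(-4)^1 + 4 = (112) + (-32) + (4) = 84; answer 84
Stage 3: A2 = 84; r = 2; total draws C(9,4) = 126; favorable C(5,2)*C(4,2) = 60; P = 10/21; answer 10/21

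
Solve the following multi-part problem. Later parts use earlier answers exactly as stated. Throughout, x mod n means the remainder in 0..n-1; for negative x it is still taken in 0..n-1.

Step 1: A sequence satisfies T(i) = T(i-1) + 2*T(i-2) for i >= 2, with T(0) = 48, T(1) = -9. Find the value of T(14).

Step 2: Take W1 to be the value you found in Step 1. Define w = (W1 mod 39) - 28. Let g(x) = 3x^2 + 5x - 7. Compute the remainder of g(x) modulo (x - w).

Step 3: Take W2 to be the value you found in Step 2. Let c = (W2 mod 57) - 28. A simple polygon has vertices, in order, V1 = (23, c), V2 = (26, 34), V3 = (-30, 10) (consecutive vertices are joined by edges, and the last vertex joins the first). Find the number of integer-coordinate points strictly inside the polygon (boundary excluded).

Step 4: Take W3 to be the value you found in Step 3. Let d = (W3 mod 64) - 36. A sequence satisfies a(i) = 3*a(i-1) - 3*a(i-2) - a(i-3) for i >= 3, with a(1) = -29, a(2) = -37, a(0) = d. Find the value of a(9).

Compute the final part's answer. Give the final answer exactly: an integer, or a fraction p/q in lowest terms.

-2509

Step 1: T(2) = 1*(-9) + 2*(48) = 87; iterating: T(2)=87, T(3)=69, T(4)=243, T(5)=381, T(6)=867, T(7)=1629, T(8)=3363, T(9)=6621, T(10)=13347, T(11)=26589, T(12)=53283, T(13)=106461, T(14)=213027; answer 213027
Step 2: W1 = 213027; w = -19; remainder = value at the root: 3*(-19)^2 + 5*(-19)^1 - 7 = (1083) + (-95) + (-7) = 981; answer 981
Step 3: W2 = 981; c = -16; cross terms: (23*34 - 26*-16)=1198, (26*10 - -30*34)=1280, (-30*-16 - 23*10)=250; twice the area = |2728| = 2728; area = 1364; boundary points = 1 + 8 + 1 = 10; strictly interior points = area - boundary/2 + 1 = 1360; answer 1360
Step 4: W3 = 1360; d = -20; a(3) = 3*(-37) - 3*(-29) - 1*(-20) = -4; iterating: a(3)=-4, a(4)=128, a(5)=433, a(6)=919, a(7)=1330, a(8)=800, a(9)=-2509; answer -2509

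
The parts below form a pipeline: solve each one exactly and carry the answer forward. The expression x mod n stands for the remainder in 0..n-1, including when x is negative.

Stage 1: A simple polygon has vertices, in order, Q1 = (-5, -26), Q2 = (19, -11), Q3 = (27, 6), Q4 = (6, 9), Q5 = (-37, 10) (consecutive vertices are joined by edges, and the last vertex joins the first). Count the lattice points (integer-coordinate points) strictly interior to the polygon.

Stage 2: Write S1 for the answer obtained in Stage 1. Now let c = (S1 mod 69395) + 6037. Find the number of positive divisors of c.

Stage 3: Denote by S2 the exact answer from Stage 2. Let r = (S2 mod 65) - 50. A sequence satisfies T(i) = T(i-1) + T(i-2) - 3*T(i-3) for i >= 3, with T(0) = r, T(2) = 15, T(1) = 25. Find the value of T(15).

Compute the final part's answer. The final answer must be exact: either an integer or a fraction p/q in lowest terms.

6788

Stage 1: cross terms: (-5*-11 - 19*-26)=549, (19*6 - 27*-11)=411, (27*9 - 6*6)=207, (6*10 - -37*9)=393, (-37*-26 - -5*10)=1012; twice the area = |2572| = 2572; area = 1286; boundary points = 3 + 1 + 3 + 1 + 4 = 12; strictly interior points = area - boundary/2 + 1 = 1281; answer 1281
Stage 2: S1 = 1281; c = 7318; 7318 = 2 * 3659; number of divisors = (1+1) * (1+1) = 4; answer 4
Stage 3: S2 = 4; r = -46; T(3) = 1*(15) + 1*(25) - 3*(-46) = 178; iterating: T(3)=178, T(4)=118, T(5)=251, T(6)=-165, T(7)=-268, T(8)=-1186, T(9)=-959, T(10)=-1341, T(11)=1258, T(12)=2794, T(13)=8075, T(14)=7095, T(15)=6788; answer 6788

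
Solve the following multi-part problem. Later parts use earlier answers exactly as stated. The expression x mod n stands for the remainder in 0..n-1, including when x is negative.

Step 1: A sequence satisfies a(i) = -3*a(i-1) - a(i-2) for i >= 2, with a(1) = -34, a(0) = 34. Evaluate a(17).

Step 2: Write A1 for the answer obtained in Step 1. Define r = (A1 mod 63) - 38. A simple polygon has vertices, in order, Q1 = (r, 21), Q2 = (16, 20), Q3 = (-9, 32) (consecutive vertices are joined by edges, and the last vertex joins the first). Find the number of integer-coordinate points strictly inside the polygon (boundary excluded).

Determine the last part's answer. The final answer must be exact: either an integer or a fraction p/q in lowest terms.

Step 1: a(2) = -3*(-34) - 1*(34) = 68; iterating: a(2)=68, a(3)=-170, a(4)=442, a(5)=-1156, a(6)=3026, a(7)=-7922, a(8)=20740, a(9)=-54298, a(10)=142154, a(11)=-372164, a(12)=974338, a(13)=-2550850, a(14)=6678212, a(15)=-17483786, a(16)=45773146, a(17)=-119835652; answer -119835652
Step 2: A1 = -119835652; r = 12; cross terms: (12*20 - 16*21)=-96, (16*32 - -9*20)=692, (-9*21 - 12*32)=-573; twice the area = |23| = 23; area = 23/2; boundary points = 1 + 1 + 1 = 3; strictly interior points = area - boundary/2 + 1 = 11; answer 11

11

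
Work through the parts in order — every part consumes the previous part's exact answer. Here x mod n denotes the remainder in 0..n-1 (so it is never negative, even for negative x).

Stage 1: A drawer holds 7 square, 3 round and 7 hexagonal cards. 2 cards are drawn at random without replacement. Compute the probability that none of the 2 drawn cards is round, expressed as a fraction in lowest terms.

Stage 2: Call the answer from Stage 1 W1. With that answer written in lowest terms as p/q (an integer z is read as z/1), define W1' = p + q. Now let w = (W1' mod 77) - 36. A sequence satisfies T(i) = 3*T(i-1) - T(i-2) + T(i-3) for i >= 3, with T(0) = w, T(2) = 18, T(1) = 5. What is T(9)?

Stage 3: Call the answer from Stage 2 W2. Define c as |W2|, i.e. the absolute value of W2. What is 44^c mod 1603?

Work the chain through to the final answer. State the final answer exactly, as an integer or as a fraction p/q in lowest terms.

165

Stage 1: total draws C(17,2) = 136; favorable C(14,2) = 91; P = 91/136; answer 91/136
Stage 2: W1 = 91/136; threaded value p + q = 227; w = 37; T(3) = 3*(18) - 1*(5) + 1*(37) = 86; iterating: T(3)=86, T(4)=245, T(5)=667, T(6)=1842, T(7)=5104, T(8)=14137, T(9)=39149; answer 39149
Stage 3: W2 = 39149; c = 39149; squarings mod 1603: 44^1=44, 44^2=333, 44^4=282, 44^8=977, 44^16=744, 44^32=501, 44^64=933, 44^128=60, 44^256=394, 44^512=1348, 44^1024=905, 44^2048=1495, 44^4096=443, 44^8192=683, 44^16384=16, 44^32768=256; 44^39149 = 44^1 * 44^4 * 44^8 * 44^32 * 44^64 * 44^128 * 44^2048 * 44^4096 * 44^32768 = 165 (mod 1603); answer 165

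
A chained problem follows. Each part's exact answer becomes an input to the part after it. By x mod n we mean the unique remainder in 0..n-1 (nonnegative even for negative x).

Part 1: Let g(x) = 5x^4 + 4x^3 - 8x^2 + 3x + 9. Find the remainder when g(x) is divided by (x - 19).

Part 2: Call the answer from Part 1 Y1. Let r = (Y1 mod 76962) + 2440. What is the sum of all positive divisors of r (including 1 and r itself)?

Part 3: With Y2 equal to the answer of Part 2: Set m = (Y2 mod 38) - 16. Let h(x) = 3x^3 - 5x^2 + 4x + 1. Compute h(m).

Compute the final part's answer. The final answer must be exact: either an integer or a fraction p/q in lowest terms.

-13631

Part 1: remainder = value at the root: 5*(19)^4 + 4*(19)^3 - 8*(19)^2 + 3*(19)^1 + 9 = (651605) + (27436) + (-2888) + (57) + (9) = 676219; answer 676219
Part 2: Y1 = 676219; r = 62963; 62963 = 79 * 797; sigma = (1 + 79) * (1 + 797) = 80 * 798 = 63840; answer 63840
Part 3: Y2 = 63840; m = -16; 3*(-16)^3 - 5*(-16)^2 + 4*(-16)^1 + 1 = (-12288) + (-1280) + (-64) + (1) = -13631; answer -13631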